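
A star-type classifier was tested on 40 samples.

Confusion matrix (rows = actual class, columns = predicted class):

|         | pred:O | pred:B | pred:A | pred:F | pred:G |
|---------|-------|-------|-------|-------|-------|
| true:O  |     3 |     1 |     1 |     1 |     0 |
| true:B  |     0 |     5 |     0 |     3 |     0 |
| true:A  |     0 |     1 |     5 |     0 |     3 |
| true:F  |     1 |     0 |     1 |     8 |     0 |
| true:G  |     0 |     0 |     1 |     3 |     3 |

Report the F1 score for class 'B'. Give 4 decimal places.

Take TP from the diagonal, FP from the rest of the 'B' prediction marginal, FN from the rest of the 'B' actual marginal.
F1 score = 2·TP/(2·TP+FP+FN).
B: TP=5, FP=1+1+0+0=2, FN=0+0+3+0=3 → 10/15 = 0.66667

0.6667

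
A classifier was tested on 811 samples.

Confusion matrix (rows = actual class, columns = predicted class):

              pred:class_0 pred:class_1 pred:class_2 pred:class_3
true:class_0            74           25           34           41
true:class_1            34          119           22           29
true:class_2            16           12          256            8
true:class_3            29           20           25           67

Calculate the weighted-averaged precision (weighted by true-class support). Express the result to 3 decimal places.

Per-class precision (TP/(TP+FP)):
  class_0: TP=74, FP=34+16+29=79 → 74/153 = 0.4837
  class_1: TP=119, FP=25+12+20=57 → 119/176 = 0.6761
  class_2: TP=256, FP=34+22+25=81 → 256/337 = 0.7596
  class_3: TP=67, FP=41+29+8=78 → 67/145 = 0.4621
Weighted-precision = Σ (supportᵢ/N)·precisionᵢ with N=811: (174/811)·0.4837 + (204/811)·0.6761 + (292/811)·0.7596 + (141/811)·0.4621 = 0.628

0.628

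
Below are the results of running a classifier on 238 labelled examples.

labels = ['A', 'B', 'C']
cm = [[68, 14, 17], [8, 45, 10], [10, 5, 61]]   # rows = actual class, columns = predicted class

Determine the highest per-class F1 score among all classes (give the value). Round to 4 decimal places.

Per-class F1 score (2·TP/(2·TP+FP+FN)):
  A: TP=68, FP=8+10=18, FN=14+17=31 → 136/185 = 0.73514
  B: TP=45, FP=14+5=19, FN=8+10=18 → 90/127 = 0.70866
  C: TP=61, FP=17+10=27, FN=10+5=15 → 122/164 = 0.74390
Highest is class 'C' with F1 score = 0.7439.

0.7439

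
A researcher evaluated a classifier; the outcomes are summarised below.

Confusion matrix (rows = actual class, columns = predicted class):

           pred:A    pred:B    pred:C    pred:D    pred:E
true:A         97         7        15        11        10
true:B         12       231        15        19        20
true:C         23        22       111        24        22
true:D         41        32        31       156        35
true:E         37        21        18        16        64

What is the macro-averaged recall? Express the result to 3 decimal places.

0.592

Per-class recall (TP/(TP+FN)):
  A: TP=97, FN=7+15+11+10=43 → 97/140 = 0.6929
  B: TP=231, FN=12+15+19+20=66 → 231/297 = 0.7778
  C: TP=111, FN=23+22+24+22=91 → 111/202 = 0.5495
  D: TP=156, FN=41+32+31+35=139 → 156/295 = 0.5288
  E: TP=64, FN=37+21+18+16=92 → 64/156 = 0.4103
Macro-recall = mean = (0.6929 + 0.7778 + 0.5495 + 0.5288 + 0.4103) / 5 = 0.592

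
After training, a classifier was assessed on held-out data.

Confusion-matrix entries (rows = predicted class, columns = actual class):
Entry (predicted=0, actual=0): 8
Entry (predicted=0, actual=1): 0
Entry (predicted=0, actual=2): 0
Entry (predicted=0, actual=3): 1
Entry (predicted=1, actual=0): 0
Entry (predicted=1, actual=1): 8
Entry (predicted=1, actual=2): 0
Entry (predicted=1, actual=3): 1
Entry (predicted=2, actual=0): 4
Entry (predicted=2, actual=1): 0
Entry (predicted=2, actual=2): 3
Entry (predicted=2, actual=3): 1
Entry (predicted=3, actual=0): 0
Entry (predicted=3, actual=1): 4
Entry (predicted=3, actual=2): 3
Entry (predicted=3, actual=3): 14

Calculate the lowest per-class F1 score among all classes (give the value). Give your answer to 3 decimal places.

0.429

Per-class F1 score (2·TP/(2·TP+FP+FN)):
  0: TP=8, FP=0+0+1=1, FN=0+4+0=4 → 16/21 = 0.7619
  1: TP=8, FP=0+0+1=1, FN=0+0+4=4 → 16/21 = 0.7619
  2: TP=3, FP=4+0+1=5, FN=0+0+3=3 → 6/14 = 0.4286
  3: TP=14, FP=0+4+3=7, FN=1+1+1=3 → 28/38 = 0.7368
Lowest is class '2' with F1 score = 0.429.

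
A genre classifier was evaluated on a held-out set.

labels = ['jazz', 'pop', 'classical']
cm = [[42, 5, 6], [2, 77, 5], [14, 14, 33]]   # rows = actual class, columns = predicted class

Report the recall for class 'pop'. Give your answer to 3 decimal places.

0.917

recall = TP/(TP+FN).
pop: TP=77, FN=2+5=7 → 77/84 = 0.9167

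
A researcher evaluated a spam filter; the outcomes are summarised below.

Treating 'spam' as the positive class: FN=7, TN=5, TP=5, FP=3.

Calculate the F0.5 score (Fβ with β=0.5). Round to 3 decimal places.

0.568

Fβ = (1+β²)·TP / ((1+β²)·TP + β²·FN + FP), with β²=1/4
= 1.25·5 / (1.25·5 + 0.25·7 + 3) = 0.568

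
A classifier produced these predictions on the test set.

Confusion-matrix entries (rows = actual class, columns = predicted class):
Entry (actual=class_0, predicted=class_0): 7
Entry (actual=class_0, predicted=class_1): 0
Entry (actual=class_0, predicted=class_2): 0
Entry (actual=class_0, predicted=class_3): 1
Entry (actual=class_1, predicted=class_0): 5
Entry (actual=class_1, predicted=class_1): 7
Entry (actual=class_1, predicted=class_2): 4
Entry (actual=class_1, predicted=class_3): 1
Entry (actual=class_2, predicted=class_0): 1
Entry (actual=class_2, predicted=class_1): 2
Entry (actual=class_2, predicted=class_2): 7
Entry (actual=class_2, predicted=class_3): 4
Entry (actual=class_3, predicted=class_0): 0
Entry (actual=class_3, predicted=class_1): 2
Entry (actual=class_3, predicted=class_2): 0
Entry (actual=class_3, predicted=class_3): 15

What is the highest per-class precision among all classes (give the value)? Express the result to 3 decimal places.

Per-class precision (TP/(TP+FP)):
  class_0: TP=7, FP=5+1+0=6 → 7/13 = 0.5385
  class_1: TP=7, FP=0+2+2=4 → 7/11 = 0.6364
  class_2: TP=7, FP=0+4+0=4 → 7/11 = 0.6364
  class_3: TP=15, FP=1+1+4=6 → 15/21 = 0.7143
Highest is class 'class_3' with precision = 0.714.

0.714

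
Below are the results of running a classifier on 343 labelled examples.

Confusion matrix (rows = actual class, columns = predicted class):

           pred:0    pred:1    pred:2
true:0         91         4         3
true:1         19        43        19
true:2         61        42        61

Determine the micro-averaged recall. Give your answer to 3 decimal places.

0.569

Micro-averaging pools counts across classes: ΣTP=195, ΣFP=148, ΣFN=148.
Micro-recall = TP/(TP+FN) on pooled counts = 0.569 (equals overall accuracy in single-label multiclass).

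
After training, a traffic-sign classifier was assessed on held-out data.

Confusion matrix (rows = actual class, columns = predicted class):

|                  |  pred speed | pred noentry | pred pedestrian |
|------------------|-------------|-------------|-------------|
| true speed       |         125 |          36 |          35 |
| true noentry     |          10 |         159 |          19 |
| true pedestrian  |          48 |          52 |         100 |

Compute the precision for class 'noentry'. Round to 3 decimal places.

0.644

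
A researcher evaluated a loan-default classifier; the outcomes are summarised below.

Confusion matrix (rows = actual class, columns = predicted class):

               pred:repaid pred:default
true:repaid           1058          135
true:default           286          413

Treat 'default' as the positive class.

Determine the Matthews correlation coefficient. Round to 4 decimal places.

MCC = (TP·TN − FP·FN) / √((TP+FP)(TP+FN)(TN+FP)(TN+FN))
Numerator = 413·1058 − 135·286 = 398344
Denominator = √(548·699·1193·1344) = √614182512384 = 783697.9727
MCC = 398344 / 783697.9727 = 0.5083

0.5083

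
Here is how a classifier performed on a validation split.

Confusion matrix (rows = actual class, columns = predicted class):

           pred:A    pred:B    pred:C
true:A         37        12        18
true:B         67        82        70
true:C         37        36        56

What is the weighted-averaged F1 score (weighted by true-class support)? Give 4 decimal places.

0.4329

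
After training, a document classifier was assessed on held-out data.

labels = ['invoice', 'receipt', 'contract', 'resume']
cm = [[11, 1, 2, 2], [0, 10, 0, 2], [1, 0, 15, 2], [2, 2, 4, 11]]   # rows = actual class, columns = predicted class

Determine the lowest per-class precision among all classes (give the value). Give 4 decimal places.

0.6471

Per-class precision (TP/(TP+FP)):
  invoice: TP=11, FP=0+1+2=3 → 11/14 = 0.78571
  receipt: TP=10, FP=1+0+2=3 → 10/13 = 0.76923
  contract: TP=15, FP=2+0+4=6 → 15/21 = 0.71429
  resume: TP=11, FP=2+2+2=6 → 11/17 = 0.64706
Lowest is class 'resume' with precision = 0.6471.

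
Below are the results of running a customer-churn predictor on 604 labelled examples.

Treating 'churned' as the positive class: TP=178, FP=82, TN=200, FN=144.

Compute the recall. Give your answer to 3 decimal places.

0.553

Recall = TP/(TP+FN) = 178/(178+144) = 178/322 = 0.553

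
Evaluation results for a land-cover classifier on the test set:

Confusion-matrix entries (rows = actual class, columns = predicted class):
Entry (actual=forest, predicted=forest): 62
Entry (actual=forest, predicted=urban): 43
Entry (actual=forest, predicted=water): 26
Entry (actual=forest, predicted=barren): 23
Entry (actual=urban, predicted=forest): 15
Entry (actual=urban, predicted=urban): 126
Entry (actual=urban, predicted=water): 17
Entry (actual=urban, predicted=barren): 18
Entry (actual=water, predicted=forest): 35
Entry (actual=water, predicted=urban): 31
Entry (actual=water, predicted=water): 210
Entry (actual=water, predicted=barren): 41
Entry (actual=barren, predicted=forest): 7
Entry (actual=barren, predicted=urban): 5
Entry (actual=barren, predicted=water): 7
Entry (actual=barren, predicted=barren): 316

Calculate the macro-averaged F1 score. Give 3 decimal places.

Per-class F1 score (2·TP/(2·TP+FP+FN)):
  forest: TP=62, FP=15+35+7=57, FN=43+26+23=92 → 124/273 = 0.4542
  urban: TP=126, FP=43+31+5=79, FN=15+17+18=50 → 252/381 = 0.6614
  water: TP=210, FP=26+17+7=50, FN=35+31+41=107 → 420/577 = 0.7279
  barren: TP=316, FP=23+18+41=82, FN=7+5+7=19 → 632/733 = 0.8622
Macro-F1 score = mean = (0.4542 + 0.6614 + 0.7279 + 0.8622) / 4 = 0.676

0.676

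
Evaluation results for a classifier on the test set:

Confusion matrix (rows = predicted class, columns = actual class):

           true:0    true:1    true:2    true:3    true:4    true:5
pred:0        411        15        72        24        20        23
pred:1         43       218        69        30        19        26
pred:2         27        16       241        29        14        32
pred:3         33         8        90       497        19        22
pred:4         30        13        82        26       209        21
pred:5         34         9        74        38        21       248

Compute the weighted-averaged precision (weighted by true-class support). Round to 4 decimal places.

Per-class precision (TP/(TP+FP)):
  0: TP=411, FP=15+72+24+20+23=154 → 411/565 = 0.72743
  1: TP=218, FP=43+69+30+19+26=187 → 218/405 = 0.53827
  2: TP=241, FP=27+16+29+14+32=118 → 241/359 = 0.67131
  3: TP=497, FP=33+8+90+19+22=172 → 497/669 = 0.74290
  4: TP=209, FP=30+13+82+26+21=172 → 209/381 = 0.54856
  5: TP=248, FP=34+9+74+38+21=176 → 248/424 = 0.58491
Weighted-precision = Σ (supportᵢ/N)·precisionᵢ with N=2803: (578/2803)·0.72743 + (279/2803)·0.53827 + (628/2803)·0.67131 + (644/2803)·0.74290 + (302/2803)·0.54856 + (372/2803)·0.58491 = 0.6614

0.6614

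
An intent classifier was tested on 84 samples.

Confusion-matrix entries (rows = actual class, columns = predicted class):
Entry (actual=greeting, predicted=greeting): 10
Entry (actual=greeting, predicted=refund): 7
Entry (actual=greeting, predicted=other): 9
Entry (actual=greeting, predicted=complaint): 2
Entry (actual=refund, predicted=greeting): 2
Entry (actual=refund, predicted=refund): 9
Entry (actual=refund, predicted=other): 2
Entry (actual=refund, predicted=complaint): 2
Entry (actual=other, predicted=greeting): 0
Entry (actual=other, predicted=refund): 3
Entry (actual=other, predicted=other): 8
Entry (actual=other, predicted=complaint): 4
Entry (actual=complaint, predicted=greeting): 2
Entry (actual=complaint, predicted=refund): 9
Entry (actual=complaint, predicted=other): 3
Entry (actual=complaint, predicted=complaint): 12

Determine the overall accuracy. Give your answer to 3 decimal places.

0.464

Accuracy = trace / total = (10+9+8+12=39) / 84 = 39/84 = 0.464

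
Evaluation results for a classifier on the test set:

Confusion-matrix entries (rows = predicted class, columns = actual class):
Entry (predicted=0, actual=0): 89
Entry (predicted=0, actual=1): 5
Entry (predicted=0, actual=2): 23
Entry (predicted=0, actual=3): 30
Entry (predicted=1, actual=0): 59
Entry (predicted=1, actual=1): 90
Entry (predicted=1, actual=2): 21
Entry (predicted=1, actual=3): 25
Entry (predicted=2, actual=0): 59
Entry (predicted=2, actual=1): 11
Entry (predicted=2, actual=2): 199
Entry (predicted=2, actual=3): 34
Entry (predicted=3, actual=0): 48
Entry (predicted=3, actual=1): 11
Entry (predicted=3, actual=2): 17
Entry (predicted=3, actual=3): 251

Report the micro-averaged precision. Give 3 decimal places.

0.647

Micro-averaging pools counts across classes: ΣTP=629, ΣFP=343, ΣFN=343.
Micro-precision = TP/(TP+FP) on pooled counts = 0.647 (equals overall accuracy in single-label multiclass).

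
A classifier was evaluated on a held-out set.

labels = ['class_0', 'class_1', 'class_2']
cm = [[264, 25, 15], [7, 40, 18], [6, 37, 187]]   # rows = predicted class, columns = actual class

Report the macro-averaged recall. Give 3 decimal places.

Per-class recall (TP/(TP+FN)):
  class_0: TP=264, FN=7+6=13 → 264/277 = 0.9531
  class_1: TP=40, FN=25+37=62 → 40/102 = 0.3922
  class_2: TP=187, FN=15+18=33 → 187/220 = 0.8500
Macro-recall = mean = (0.9531 + 0.3922 + 0.8500) / 3 = 0.732

0.732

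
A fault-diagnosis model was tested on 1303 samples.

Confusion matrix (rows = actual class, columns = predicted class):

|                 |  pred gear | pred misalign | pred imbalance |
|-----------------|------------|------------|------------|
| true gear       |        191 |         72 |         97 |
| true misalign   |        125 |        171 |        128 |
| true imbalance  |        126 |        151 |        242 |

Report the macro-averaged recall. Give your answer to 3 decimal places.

Per-class recall (TP/(TP+FN)):
  gear: TP=191, FN=72+97=169 → 191/360 = 0.5306
  misalign: TP=171, FN=125+128=253 → 171/424 = 0.4033
  imbalance: TP=242, FN=126+151=277 → 242/519 = 0.4663
Macro-recall = mean = (0.5306 + 0.4033 + 0.4663) / 3 = 0.467

0.467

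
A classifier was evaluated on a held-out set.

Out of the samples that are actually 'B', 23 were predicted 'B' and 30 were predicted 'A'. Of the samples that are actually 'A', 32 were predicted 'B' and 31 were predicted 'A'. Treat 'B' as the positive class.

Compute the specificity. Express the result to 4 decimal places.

0.4921

Specificity = TN/(TN+FP) = 31/(31+32) = 0.4921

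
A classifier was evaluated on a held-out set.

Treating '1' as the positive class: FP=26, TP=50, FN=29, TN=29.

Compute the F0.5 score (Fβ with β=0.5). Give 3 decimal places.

Fβ = (1+β²)·TP / ((1+β²)·TP + β²·FN + FP), with β²=1/4
= 1.25·50 / (1.25·50 + 0.25·29 + 26) = 0.653

0.653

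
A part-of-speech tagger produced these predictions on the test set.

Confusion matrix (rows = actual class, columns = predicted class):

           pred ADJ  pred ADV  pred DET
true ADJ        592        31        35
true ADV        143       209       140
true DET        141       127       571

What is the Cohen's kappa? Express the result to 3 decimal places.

0.523

Observed agreement pₒ = trace/N = 1372/1989 = 0.6898
Expected agreement pₑ = Σ (rowᵢ·colᵢ)/N² = (658·876 + 492·367 + 839·746)/1989² = 0.3496
κ = (pₒ − pₑ)/(1 − pₑ) = (0.6898 − 0.3496)/(1 − 0.3496) = 0.523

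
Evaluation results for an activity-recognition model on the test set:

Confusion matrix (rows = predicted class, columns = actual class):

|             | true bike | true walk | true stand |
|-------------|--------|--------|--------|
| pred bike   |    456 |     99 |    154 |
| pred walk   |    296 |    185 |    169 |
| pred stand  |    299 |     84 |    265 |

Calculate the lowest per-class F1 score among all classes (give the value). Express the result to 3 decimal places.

0.363

Per-class F1 score (2·TP/(2·TP+FP+FN)):
  bike: TP=456, FP=99+154=253, FN=296+299=595 → 912/1760 = 0.5182
  walk: TP=185, FP=296+169=465, FN=99+84=183 → 370/1018 = 0.3635
  stand: TP=265, FP=299+84=383, FN=154+169=323 → 530/1236 = 0.4288
Lowest is class 'walk' with F1 score = 0.363.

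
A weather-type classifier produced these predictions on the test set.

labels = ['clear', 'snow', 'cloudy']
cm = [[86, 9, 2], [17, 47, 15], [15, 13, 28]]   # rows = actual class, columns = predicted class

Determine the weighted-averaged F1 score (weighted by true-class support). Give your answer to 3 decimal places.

Per-class F1 score (2·TP/(2·TP+FP+FN)):
  clear: TP=86, FP=17+15=32, FN=9+2=11 → 172/215 = 0.8000
  snow: TP=47, FP=9+13=22, FN=17+15=32 → 94/148 = 0.6351
  cloudy: TP=28, FP=2+15=17, FN=15+13=28 → 56/101 = 0.5545
Weighted-F1 score = Σ (supportᵢ/N)·F1 scoreᵢ with N=232: (97/232)·0.8000 + (79/232)·0.6351 + (56/232)·0.5545 = 0.685

0.685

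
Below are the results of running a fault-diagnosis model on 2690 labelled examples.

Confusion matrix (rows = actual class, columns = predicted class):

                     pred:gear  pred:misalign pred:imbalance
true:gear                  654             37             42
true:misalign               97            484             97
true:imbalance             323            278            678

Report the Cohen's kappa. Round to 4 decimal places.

0.5165

Observed agreement pₒ = trace/N = 1816/2690 = 0.67509
Expected agreement pₑ = Σ (rowᵢ·colᵢ)/N² = (733·1074 + 678·799 + 1279·817)/2690² = 0.32806
κ = (pₒ − pₑ)/(1 − pₑ) = (0.67509 − 0.32806)/(1 − 0.32806) = 0.5165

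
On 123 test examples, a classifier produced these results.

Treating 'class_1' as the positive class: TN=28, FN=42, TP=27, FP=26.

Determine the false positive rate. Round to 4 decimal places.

0.4815

FPR = FP/(FP+TN) = 26/(26+28) = 0.4815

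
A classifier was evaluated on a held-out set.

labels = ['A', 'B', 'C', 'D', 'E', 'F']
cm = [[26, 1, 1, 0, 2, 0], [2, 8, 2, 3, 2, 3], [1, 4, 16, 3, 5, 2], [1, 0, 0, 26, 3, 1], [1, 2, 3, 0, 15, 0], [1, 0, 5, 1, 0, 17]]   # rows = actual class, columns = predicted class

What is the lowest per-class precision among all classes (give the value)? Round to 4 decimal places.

Per-class precision (TP/(TP+FP)):
  A: TP=26, FP=2+1+1+1+1=6 → 26/32 = 0.81250
  B: TP=8, FP=1+4+0+2+0=7 → 8/15 = 0.53333
  C: TP=16, FP=1+2+0+3+5=11 → 16/27 = 0.59259
  D: TP=26, FP=0+3+3+0+1=7 → 26/33 = 0.78788
  E: TP=15, FP=2+2+5+3+0=12 → 15/27 = 0.55556
  F: TP=17, FP=0+3+2+1+0=6 → 17/23 = 0.73913
Lowest is class 'B' with precision = 0.5333.

0.5333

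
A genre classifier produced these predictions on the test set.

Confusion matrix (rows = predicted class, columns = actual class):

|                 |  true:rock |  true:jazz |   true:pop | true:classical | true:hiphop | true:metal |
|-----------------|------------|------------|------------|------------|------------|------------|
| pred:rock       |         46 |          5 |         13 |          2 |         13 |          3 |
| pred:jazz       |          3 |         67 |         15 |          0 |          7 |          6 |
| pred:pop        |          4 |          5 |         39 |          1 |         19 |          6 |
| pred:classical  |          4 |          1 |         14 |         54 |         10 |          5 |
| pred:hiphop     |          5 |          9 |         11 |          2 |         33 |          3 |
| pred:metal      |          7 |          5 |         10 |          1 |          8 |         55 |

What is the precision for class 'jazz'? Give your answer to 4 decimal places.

precision = TP/(TP+FP).
jazz: TP=67, FP=3+15+0+7+6=31 → 67/98 = 0.68367

0.6837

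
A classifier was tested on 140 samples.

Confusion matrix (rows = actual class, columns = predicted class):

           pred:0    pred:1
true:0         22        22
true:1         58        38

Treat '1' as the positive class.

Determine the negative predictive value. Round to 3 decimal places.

0.275

NPV = TN/(TN+FN) = 22/(22+58) = 0.275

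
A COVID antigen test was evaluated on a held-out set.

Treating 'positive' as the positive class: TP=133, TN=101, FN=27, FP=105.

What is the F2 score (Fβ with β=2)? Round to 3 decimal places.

Fβ = (1+β²)·TP / ((1+β²)·TP + β²·FN + FP), with β²=4
= 5·133 / (5·133 + 4·27 + 105) = 0.757

0.757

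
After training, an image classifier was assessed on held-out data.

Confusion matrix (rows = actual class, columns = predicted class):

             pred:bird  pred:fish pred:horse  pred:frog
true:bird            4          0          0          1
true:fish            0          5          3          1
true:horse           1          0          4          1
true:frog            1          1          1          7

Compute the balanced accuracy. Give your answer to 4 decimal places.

0.6806

Balanced accuracy = mean of per-class recall.
  bird: recall = 4/5 = 0.80000
  fish: recall = 5/9 = 0.55556
  horse: recall = 4/6 = 0.66667
  frog: recall = 7/10 = 0.70000
Mean = (0.80000 + 0.55556 + 0.66667 + 0.70000) / 4 = 0.6806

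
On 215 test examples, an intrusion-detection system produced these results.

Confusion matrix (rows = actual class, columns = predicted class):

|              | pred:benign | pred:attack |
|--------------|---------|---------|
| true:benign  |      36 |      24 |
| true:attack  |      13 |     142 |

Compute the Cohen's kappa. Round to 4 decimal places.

Observed agreement pₒ = trace/N = 178/215 = 0.82791
Expected agreement pₑ = Σ (rowᵢ·colᵢ)/N² = (60·49 + 155·166)/215² = 0.62023
κ = (pₒ − pₑ)/(1 − pₑ) = (0.82791 − 0.62023)/(1 − 0.62023) = 0.5469

0.5469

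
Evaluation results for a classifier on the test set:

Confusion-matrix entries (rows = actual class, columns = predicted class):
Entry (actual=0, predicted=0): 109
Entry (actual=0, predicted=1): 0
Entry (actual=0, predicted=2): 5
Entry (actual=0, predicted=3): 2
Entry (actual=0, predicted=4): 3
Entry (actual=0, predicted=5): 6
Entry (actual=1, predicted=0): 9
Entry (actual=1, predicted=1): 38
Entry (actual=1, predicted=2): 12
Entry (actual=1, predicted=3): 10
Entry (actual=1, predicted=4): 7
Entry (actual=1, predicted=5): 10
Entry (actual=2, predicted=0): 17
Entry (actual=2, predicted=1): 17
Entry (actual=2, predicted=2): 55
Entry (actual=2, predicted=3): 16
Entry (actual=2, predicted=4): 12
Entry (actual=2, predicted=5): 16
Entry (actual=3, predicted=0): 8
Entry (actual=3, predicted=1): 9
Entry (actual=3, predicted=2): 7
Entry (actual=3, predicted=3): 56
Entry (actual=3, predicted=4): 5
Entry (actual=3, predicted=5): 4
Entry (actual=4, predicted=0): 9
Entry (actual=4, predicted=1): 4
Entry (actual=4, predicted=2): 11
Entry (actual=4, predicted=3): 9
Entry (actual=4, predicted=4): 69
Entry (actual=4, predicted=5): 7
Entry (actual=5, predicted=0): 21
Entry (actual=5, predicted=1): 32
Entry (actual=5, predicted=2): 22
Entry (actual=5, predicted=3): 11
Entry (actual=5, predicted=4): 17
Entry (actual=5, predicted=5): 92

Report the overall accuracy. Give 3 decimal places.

Accuracy = trace / total = (109+38+55+56+69+92=419) / 737 = 419/737 = 0.569

0.569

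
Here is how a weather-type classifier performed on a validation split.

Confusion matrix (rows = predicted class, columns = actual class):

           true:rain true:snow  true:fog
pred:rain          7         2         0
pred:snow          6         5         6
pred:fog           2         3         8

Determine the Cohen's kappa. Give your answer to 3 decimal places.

0.283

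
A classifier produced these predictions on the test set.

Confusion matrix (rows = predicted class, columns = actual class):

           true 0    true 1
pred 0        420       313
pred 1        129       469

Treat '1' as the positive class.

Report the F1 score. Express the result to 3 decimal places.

Precision = TP/(TP+FP) = 469/598 = 0.7843
Recall = TP/(TP+FN) = 469/782 = 0.5997
F1 = 2·TP/(2·TP+FP+FN) = 938/1380 = 0.680

0.680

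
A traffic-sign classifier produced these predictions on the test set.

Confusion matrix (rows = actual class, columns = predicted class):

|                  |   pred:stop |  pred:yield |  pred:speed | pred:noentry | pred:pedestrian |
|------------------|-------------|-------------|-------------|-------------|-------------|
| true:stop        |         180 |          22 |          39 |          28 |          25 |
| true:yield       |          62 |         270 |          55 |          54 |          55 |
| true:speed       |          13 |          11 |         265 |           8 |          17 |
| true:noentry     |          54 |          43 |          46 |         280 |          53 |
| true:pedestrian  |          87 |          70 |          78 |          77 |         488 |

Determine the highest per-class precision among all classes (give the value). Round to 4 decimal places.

0.7649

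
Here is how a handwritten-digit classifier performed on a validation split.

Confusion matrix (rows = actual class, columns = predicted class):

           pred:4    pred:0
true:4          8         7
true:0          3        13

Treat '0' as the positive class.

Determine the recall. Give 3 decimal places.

0.813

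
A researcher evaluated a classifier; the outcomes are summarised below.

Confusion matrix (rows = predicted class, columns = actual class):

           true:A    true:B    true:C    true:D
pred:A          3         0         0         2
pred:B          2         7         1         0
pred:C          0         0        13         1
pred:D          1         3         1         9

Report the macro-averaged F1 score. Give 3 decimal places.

Per-class F1 score (2·TP/(2·TP+FP+FN)):
  A: TP=3, FP=0+0+2=2, FN=2+0+1=3 → 6/11 = 0.5455
  B: TP=7, FP=2+1+0=3, FN=0+0+3=3 → 14/20 = 0.7000
  C: TP=13, FP=0+0+1=1, FN=0+1+1=2 → 26/29 = 0.8966
  D: TP=9, FP=1+3+1=5, FN=2+0+1=3 → 18/26 = 0.6923
Macro-F1 score = mean = (0.5455 + 0.7000 + 0.8966 + 0.6923) / 4 = 0.709

0.709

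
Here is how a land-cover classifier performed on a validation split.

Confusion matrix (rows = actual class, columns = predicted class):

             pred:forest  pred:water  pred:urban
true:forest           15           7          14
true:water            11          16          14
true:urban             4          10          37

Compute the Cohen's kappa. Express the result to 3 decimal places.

Observed agreement pₒ = trace/N = 68/128 = 0.5313
Expected agreement pₑ = Σ (rowᵢ·colᵢ)/N² = (36·30 + 41·33 + 51·65)/128² = 0.3508
κ = (pₒ − pₑ)/(1 − pₑ) = (0.5313 − 0.3508)/(1 − 0.3508) = 0.278

0.278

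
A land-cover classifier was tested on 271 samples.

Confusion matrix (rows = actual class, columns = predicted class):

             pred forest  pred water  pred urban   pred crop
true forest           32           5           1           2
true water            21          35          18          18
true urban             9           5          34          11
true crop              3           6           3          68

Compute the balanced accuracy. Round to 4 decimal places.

0.6517

Balanced accuracy = mean of per-class recall.
  forest: recall = 32/40 = 0.80000
  water: recall = 35/92 = 0.38043
  urban: recall = 34/59 = 0.57627
  crop: recall = 68/80 = 0.85000
Mean = (0.80000 + 0.38043 + 0.57627 + 0.85000) / 4 = 0.6517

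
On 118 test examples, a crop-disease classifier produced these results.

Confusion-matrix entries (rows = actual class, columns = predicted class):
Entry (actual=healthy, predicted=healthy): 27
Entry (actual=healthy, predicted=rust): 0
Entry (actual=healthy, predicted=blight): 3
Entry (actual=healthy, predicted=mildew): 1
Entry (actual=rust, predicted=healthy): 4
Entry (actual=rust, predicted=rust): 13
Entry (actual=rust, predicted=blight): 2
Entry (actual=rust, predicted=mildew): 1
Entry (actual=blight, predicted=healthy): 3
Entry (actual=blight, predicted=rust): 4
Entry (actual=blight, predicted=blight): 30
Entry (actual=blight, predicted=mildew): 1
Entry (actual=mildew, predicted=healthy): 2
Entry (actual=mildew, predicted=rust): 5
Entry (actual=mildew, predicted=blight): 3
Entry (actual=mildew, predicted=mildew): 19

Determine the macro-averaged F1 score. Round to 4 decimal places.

0.7399

Per-class F1 score (2·TP/(2·TP+FP+FN)):
  healthy: TP=27, FP=4+3+2=9, FN=0+3+1=4 → 54/67 = 0.80597
  rust: TP=13, FP=0+4+5=9, FN=4+2+1=7 → 26/42 = 0.61905
  blight: TP=30, FP=3+2+3=8, FN=3+4+1=8 → 60/76 = 0.78947
  mildew: TP=19, FP=1+1+1=3, FN=2+5+3=10 → 38/51 = 0.74510
Macro-F1 score = mean = (0.80597 + 0.61905 + 0.78947 + 0.74510) / 4 = 0.7399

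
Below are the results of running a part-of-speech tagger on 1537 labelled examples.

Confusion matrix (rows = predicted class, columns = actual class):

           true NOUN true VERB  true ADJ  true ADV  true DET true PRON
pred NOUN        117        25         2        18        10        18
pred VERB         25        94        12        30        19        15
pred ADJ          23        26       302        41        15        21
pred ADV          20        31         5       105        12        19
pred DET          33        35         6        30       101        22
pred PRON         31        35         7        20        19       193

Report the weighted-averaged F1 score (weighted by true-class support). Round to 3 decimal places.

0.583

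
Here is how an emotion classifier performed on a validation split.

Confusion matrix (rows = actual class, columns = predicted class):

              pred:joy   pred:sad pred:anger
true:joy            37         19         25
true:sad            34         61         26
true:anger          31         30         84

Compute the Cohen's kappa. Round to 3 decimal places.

0.278

Observed agreement pₒ = trace/N = 182/347 = 0.5245
Expected agreement pₑ = Σ (rowᵢ·colᵢ)/N² = (81·102 + 121·110 + 145·135)/347² = 0.3417
κ = (pₒ − pₑ)/(1 − pₑ) = (0.5245 − 0.3417)/(1 − 0.3417) = 0.278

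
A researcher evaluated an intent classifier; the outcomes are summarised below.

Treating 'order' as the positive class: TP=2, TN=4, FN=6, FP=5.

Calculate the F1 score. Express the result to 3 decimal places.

0.267

Precision = TP/(TP+FP) = 2/7 = 0.2857
Recall = TP/(TP+FN) = 2/8 = 0.2500
F1 = 2·TP/(2·TP+FP+FN) = 4/15 = 0.267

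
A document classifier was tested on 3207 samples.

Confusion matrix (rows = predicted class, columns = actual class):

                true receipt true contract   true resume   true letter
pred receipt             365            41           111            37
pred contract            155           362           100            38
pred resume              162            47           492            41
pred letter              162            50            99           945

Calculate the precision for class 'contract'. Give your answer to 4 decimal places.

0.5527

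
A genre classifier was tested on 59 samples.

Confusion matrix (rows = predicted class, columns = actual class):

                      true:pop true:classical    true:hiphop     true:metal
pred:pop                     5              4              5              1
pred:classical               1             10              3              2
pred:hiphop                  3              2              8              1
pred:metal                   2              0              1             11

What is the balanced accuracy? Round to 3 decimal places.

0.571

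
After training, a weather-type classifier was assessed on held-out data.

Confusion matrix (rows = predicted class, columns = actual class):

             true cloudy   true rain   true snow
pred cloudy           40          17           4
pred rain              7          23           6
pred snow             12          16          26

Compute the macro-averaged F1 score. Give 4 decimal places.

Per-class F1 score (2·TP/(2·TP+FP+FN)):
  cloudy: TP=40, FP=17+4=21, FN=7+12=19 → 80/120 = 0.66667
  rain: TP=23, FP=7+6=13, FN=17+16=33 → 46/92 = 0.50000
  snow: TP=26, FP=12+16=28, FN=4+6=10 → 52/90 = 0.57778
Macro-F1 score = mean = (0.66667 + 0.50000 + 0.57778) / 3 = 0.5815

0.5815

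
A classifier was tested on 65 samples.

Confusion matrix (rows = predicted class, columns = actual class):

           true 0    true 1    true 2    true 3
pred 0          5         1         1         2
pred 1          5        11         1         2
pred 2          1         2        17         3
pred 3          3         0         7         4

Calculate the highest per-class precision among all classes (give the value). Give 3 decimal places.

Per-class precision (TP/(TP+FP)):
  0: TP=5, FP=1+1+2=4 → 5/9 = 0.5556
  1: TP=11, FP=5+1+2=8 → 11/19 = 0.5789
  2: TP=17, FP=1+2+3=6 → 17/23 = 0.7391
  3: TP=4, FP=3+0+7=10 → 4/14 = 0.2857
Highest is class '2' with precision = 0.739.

0.739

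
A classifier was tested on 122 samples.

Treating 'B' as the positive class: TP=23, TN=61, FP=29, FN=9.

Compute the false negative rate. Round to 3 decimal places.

FNR = FN/(FN+TP) = 9/(9+23) = 0.281

0.281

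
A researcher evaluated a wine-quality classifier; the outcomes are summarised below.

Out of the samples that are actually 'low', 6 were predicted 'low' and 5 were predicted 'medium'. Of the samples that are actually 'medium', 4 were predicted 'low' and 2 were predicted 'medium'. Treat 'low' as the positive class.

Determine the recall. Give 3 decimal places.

0.545

Recall = TP/(TP+FN) = 6/(6+5) = 6/11 = 0.545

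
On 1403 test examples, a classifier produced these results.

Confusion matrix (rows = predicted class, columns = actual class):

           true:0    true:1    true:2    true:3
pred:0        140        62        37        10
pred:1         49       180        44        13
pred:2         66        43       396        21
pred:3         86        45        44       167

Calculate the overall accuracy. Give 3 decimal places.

Accuracy = trace / total = (140+180+396+167=883) / 1403 = 883/1403 = 0.629

0.629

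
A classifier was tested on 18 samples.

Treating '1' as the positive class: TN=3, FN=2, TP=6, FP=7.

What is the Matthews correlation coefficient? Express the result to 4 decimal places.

0.0555

MCC = (TP·TN − FP·FN) / √((TP+FP)(TP+FN)(TN+FP)(TN+FN))
Numerator = 6·3 − 7·2 = 4
Denominator = √(13·8·10·5) = √5200 = 72.1110
MCC = 4 / 72.1110 = 0.0555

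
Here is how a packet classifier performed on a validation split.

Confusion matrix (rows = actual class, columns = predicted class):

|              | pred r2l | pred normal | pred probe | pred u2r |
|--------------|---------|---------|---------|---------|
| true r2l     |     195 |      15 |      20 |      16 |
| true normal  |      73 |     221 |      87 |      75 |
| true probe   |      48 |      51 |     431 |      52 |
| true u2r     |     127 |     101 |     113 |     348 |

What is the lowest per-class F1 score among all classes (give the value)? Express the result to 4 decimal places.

0.5237

Per-class F1 score (2·TP/(2·TP+FP+FN)):
  r2l: TP=195, FP=73+48+127=248, FN=15+20+16=51 → 390/689 = 0.56604
  normal: TP=221, FP=15+51+101=167, FN=73+87+75=235 → 442/844 = 0.52370
  probe: TP=431, FP=20+87+113=220, FN=48+51+52=151 → 862/1233 = 0.69911
  u2r: TP=348, FP=16+75+52=143, FN=127+101+113=341 → 696/1180 = 0.58983
Lowest is class 'normal' with F1 score = 0.5237.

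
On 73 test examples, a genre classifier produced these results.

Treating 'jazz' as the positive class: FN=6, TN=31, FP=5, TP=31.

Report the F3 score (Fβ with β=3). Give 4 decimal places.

0.8401

Fβ = (1+β²)·TP / ((1+β²)·TP + β²·FN + FP), with β²=9
= 10·31 / (10·31 + 9·6 + 5) = 0.8401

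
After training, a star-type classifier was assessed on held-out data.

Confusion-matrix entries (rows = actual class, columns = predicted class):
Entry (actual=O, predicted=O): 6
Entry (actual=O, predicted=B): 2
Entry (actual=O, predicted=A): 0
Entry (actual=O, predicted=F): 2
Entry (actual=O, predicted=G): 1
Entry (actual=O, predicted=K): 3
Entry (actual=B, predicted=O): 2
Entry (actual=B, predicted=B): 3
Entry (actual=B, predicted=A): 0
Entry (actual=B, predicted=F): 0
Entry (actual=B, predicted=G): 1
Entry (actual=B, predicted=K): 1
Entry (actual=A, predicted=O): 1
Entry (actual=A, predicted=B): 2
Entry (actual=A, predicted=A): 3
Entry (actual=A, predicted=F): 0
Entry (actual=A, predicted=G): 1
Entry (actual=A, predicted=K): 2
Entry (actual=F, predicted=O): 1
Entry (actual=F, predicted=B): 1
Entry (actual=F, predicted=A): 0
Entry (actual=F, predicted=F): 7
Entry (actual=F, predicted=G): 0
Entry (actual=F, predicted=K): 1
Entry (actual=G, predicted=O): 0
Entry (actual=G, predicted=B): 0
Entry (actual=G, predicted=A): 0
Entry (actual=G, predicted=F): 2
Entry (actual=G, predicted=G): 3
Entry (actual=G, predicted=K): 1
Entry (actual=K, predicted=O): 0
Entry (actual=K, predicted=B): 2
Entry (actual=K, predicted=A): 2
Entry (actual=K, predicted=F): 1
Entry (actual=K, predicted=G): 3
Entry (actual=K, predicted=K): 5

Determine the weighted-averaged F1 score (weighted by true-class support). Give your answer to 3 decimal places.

0.459

Per-class F1 score (2·TP/(2·TP+FP+FN)):
  O: TP=6, FP=2+1+1+0+0=4, FN=2+0+2+1+3=8 → 12/24 = 0.5000
  B: TP=3, FP=2+2+1+0+2=7, FN=2+0+0+1+1=4 → 6/17 = 0.3529
  A: TP=3, FP=0+0+0+0+2=2, FN=1+2+0+1+2=6 → 6/14 = 0.4286
  F: TP=7, FP=2+0+0+2+1=5, FN=1+1+0+0+1=3 → 14/22 = 0.6364
  G: TP=3, FP=1+1+1+0+3=6, FN=0+0+0+2+1=3 → 6/15 = 0.4000
  K: TP=5, FP=3+1+2+1+1=8, FN=0+2+2+1+3=8 → 10/26 = 0.3846
Weighted-F1 score = Σ (supportᵢ/N)·F1 scoreᵢ with N=59: (14/59)·0.5000 + (7/59)·0.3529 + (9/59)·0.4286 + (10/59)·0.6364 + (6/59)·0.4000 + (13/59)·0.3846 = 0.459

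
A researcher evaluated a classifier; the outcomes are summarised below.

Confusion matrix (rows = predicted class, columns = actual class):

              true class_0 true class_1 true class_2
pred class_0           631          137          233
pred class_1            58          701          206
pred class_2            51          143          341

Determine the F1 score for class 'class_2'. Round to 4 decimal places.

One-vs-rest for 'class_2': TP = diagonal; FP = other classes predicted 'class_2'; FN = 'class_2' predicted as other.
F1 score = 2·TP/(2·TP+FP+FN).
class_2: TP=341, FP=51+143=194, FN=233+206=439 → 682/1315 = 0.51863

0.5186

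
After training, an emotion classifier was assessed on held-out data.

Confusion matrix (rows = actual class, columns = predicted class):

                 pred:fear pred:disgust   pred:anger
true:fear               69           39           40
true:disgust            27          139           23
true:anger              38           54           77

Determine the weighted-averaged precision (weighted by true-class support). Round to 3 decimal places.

0.558

Per-class precision (TP/(TP+FP)):
  fear: TP=69, FP=27+38=65 → 69/134 = 0.5149
  disgust: TP=139, FP=39+54=93 → 139/232 = 0.5991
  anger: TP=77, FP=40+23=63 → 77/140 = 0.5500
Weighted-precision = Σ (supportᵢ/N)·precisionᵢ with N=506: (148/506)·0.5149 + (189/506)·0.5991 + (169/506)·0.5500 = 0.558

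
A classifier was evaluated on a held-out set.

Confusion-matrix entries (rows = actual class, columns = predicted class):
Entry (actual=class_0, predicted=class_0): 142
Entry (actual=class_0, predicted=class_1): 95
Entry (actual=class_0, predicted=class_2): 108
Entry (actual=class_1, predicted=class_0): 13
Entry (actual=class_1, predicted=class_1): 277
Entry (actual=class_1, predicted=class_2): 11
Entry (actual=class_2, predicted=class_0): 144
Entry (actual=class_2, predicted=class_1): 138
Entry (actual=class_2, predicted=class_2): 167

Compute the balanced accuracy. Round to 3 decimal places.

0.568

Balanced accuracy = mean of per-class recall.
  class_0: recall = 142/345 = 0.4116
  class_1: recall = 277/301 = 0.9203
  class_2: recall = 167/449 = 0.3719
Mean = (0.4116 + 0.9203 + 0.3719) / 3 = 0.568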